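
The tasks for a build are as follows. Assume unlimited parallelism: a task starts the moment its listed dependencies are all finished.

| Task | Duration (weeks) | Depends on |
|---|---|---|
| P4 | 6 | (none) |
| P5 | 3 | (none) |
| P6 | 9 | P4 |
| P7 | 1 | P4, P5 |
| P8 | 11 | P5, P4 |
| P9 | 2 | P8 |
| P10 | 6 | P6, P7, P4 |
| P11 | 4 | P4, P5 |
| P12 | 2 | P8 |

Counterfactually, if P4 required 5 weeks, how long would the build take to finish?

Baseline: P4→P6→P10 = 6+9+6 = 21 → 21 weeks.
P4 is on the critical path; changing it to 5 makes that path 20 weeks.
That remains the longest chain; total 20 weeks.

20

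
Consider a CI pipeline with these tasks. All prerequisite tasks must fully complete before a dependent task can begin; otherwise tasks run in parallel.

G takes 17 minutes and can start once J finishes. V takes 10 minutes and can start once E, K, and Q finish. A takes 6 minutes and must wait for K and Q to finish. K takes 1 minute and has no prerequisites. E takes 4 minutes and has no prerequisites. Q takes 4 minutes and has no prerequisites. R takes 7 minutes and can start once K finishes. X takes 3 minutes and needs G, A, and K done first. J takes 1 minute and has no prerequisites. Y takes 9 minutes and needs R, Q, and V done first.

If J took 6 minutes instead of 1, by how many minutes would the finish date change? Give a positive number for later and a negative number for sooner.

Baseline: E→V→Y = 4+10+9 = 23 → 23 minutes.
The longest path through J is only 21 minutes, so J has float 2.
The binding chain switches to J→G→X = 6+17+3 = 26; finish 26 minutes.
Change in finish: 26 − 23 = +3 minutes.

3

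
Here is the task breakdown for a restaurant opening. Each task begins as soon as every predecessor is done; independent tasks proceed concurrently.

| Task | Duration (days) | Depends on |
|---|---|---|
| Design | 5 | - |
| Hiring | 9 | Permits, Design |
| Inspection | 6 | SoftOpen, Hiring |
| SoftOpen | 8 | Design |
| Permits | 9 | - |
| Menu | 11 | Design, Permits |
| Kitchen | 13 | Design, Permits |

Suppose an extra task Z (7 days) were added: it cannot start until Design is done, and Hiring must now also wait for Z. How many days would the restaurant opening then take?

27

Originally the restaurant opening takes 24 days.
With Z inserted, Hiring now waits for max(Permits, Design, Z).
New critical path: Design→Z→Hiring→Inspection = 5+7+9+6 = 27 ⇒ 27 days.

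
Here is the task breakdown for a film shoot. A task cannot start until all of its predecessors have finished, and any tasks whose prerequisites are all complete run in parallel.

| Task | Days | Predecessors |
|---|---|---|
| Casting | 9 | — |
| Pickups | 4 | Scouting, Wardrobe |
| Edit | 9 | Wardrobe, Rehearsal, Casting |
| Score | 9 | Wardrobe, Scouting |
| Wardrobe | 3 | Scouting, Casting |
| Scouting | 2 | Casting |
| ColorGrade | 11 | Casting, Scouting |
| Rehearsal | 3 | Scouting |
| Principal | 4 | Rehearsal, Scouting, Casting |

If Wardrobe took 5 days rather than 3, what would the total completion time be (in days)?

Baseline: Casting→Scouting→Wardrobe→Edit = 9+2+3+9 = 23 → 23 days.
Wardrobe lies on that path, so at 5 days the path becomes 25 days.
That remains the longest chain; total 25 days.

25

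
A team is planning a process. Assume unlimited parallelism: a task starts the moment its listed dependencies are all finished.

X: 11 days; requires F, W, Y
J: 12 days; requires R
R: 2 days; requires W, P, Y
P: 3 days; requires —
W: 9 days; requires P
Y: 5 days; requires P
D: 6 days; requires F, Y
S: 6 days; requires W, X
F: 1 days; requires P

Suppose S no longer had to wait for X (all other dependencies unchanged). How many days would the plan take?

Before: longest chain P→W→X→S = 3+9+11+6 = 29, finish 29.
Without X→S, S's earliest start moves from 23 to 12.
New critical path: P→W→R→J = 3+9+2+12 = 26 ⇒ 26 days.

26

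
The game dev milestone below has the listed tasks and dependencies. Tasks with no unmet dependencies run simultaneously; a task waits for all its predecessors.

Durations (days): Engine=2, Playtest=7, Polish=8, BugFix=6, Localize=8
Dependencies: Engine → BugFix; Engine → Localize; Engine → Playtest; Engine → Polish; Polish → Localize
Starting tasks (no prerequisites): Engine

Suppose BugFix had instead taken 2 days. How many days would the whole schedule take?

Baseline: Engine→Polish→Localize = 2+8+8 = 18 → 18 days.
The longest path through BugFix is only 8 days, so BugFix has float 10.
The critical path is still Engine→Polish→Localize; finish is now 18 days.

18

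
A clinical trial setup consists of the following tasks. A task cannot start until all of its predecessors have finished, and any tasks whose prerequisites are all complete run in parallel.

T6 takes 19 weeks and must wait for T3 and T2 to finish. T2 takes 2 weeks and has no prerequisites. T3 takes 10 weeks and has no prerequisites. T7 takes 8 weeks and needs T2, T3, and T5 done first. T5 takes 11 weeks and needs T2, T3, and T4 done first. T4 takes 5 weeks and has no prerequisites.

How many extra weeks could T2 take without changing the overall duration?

Critical path: T3→T5→T7 = 10+11+8 = 29, so the finish is 29 weeks.
The longest chain containing T2 totals 21 weeks.
So T2 can slip 10 − 2 = 8 weeks.

8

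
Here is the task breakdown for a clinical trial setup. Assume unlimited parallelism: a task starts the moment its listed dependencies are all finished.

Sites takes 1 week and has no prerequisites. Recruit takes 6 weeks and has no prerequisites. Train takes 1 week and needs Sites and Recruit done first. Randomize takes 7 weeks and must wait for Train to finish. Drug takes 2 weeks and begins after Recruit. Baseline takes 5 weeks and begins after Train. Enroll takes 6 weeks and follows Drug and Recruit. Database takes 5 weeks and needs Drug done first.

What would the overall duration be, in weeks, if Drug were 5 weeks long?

17

Critical path before the change: Recruit→Drug→Enroll = 6+2+6 = 14 giving 14 weeks.
Drug is on the critical path; changing it to 5 makes that path 17 weeks.
No other chain overtakes it, so the finish is 17 weeks.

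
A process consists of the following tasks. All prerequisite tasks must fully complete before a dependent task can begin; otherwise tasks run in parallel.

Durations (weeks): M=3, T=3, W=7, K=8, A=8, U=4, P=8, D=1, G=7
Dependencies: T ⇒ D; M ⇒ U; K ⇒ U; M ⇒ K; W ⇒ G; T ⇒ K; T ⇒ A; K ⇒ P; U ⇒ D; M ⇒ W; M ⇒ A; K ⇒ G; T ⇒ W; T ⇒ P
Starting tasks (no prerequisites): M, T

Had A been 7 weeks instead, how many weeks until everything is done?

19

The binding path is M→K→P = 3+8+8 = 19; finish at 19 weeks.
A has 8 weeks of float (longest path through it is 11).
No other chain overtakes it, so the finish is 19 weeks.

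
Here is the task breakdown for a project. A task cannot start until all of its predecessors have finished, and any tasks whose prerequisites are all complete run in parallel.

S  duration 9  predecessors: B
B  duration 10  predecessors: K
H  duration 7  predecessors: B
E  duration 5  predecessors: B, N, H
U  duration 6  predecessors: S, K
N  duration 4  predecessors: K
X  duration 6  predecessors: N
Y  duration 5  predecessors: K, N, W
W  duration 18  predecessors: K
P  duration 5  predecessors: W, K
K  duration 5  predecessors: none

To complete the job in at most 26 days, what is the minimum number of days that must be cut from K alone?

Current finish: 30 days; target: 26.
K is on every critical path, so each day cut from K cuts the finish by one (this holds down to a finish of 26).
Need 30 − 26 = 4 days off K → K becomes 1 day, finish becomes 26.

4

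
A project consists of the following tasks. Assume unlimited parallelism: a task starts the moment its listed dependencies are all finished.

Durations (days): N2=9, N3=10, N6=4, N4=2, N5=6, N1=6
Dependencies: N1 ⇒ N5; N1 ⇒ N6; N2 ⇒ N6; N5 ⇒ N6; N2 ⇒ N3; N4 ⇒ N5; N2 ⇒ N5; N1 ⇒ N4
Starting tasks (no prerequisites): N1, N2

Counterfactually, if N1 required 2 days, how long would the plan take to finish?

Actual critical path: N2→N3 = 9+10 = 19 ⇒ 19 days.
N1 is off the critical path — its longest chain is 18 days, giving 1 of slack.
The critical path is still N2→N3; finish is now 19 days.

19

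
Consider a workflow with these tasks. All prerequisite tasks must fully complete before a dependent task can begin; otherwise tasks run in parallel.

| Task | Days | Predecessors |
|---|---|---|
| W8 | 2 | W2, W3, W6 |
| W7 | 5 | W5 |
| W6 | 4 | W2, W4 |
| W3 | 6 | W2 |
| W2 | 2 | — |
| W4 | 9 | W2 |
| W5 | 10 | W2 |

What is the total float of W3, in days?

Critical path: W2→W4→W6→W8 = 2+9+4+2 = 17, so the finish is 17 days.
The longest chain containing W3 totals 10 days.
Slack of W3 = 9 − 2 = 7 days.

7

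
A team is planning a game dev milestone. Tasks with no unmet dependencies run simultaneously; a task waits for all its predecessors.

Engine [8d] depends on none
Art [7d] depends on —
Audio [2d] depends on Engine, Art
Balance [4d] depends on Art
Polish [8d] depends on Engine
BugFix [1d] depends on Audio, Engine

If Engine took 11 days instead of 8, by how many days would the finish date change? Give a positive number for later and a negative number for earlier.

3

Baseline: Engine→Polish = 8+8 = 16 → 16 days.
Engine is on the critical path; changing it to 11 makes that path 19 days.
No other chain overtakes it, so the finish is 19 days.
Change in finish: 19 − 16 = +3 days.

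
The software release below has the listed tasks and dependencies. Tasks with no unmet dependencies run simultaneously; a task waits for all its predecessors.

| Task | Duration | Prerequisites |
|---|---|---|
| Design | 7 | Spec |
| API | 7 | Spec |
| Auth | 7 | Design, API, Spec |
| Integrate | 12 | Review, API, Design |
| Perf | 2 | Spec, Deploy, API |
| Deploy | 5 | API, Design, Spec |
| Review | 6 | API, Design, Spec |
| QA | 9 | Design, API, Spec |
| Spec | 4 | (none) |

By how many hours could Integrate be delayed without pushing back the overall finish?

0

Critical path: Spec→Design→Review→Integrate = 4+7+6+12 = 29, so the finish is 29 hours.
Longest path through Integrate: 29 hours (earliest finish 29, latest finish 29).
Float = 29 − 29 = 0.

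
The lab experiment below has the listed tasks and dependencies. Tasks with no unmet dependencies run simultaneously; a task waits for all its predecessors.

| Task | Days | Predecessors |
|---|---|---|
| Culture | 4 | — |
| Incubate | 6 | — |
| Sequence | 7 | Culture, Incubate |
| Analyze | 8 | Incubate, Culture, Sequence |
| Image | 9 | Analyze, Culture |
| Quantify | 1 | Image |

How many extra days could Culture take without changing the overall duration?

The longest chain is Incubate→Sequence→Analyze→Image→Quantify = 6+7+8+9+1 = 31; overall finish 31 days.
The longest chain containing Culture totals 29 days.
Slack of Culture = 2 − 0 = 2 days.

2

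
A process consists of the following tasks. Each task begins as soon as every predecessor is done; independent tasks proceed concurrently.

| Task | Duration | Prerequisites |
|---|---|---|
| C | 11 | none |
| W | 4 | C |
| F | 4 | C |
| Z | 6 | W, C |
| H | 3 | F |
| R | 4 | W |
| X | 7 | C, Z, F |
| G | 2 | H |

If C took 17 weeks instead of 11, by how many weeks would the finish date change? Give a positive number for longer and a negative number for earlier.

Actual critical path: C→W→Z→X = 11+4+6+7 = 28 ⇒ 28 weeks.
C is on the critical path; changing it to 17 makes that path 34 weeks.
The critical path is still C→W→Z→X; finish is now 34 weeks.
Change in finish: 34 − 28 = +6 weeks.

6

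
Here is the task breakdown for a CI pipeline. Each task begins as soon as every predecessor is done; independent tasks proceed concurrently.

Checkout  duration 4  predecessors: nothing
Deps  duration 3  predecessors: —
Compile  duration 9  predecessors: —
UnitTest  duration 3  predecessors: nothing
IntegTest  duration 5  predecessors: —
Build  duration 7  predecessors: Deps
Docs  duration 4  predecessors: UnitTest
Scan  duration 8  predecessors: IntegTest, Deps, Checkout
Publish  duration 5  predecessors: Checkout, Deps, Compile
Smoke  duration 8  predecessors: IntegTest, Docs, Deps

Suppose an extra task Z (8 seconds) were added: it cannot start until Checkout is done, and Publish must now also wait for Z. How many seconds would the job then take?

Originally the job takes 15 seconds.
With Z inserted, Publish now waits for max(Checkout, Deps, Compile, Z).
New critical path: Checkout→Z→Publish = 4+8+5 = 17 ⇒ 17 seconds.

17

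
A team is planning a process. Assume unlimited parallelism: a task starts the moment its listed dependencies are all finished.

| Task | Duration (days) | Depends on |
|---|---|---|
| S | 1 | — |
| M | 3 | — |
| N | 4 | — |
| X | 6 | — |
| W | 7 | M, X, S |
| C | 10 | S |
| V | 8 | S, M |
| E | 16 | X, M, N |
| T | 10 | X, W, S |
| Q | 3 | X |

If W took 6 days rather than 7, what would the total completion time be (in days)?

The binding path is X→W→T = 6+7+10 = 23; finish at 23 days.
Since W is critical, the -1 change carries straight to that chain (now 22 days).
That remains the longest chain; total 22 days.

22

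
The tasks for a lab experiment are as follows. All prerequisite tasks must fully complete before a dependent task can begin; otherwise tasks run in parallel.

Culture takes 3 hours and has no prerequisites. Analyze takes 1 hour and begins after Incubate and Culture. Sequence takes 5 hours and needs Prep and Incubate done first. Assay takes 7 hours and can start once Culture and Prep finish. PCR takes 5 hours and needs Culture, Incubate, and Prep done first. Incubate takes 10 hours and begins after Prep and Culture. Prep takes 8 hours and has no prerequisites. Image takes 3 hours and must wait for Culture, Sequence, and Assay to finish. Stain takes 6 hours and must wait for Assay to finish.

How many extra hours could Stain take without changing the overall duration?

Prep→Incubate→Sequence→Image = 8+10+5+3 = 26 sets the makespan at 26 hours.
Stain finishes as early as 21 and must finish by 26.
Slack of Stain = 20 − 15 = 5 hours.

5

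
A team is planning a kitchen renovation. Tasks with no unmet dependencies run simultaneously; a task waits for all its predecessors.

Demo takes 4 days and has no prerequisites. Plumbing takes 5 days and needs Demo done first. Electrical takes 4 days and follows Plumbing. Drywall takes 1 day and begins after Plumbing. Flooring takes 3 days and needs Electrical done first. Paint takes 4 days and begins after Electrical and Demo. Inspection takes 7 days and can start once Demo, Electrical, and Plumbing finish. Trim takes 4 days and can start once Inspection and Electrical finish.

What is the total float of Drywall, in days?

14

The longest chain is Demo→Plumbing→Electrical→Inspection→Trim = 4+5+4+7+4 = 24; overall finish 24 days.
Longest path through Drywall: 10 days (earliest finish 10, latest finish 24).
Slack of Drywall = 23 − 9 = 14 days.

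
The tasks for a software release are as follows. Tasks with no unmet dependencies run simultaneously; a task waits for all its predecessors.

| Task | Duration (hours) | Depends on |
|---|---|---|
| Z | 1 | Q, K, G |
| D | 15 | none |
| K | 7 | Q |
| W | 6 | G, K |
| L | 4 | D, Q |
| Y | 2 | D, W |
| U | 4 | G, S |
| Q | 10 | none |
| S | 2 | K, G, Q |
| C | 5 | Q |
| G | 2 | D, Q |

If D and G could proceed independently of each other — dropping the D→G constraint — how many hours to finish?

Before: longest chain Q→K→W→Y = 10+7+6+2 = 25, finish 25.
Without D→G, G's earliest start moves from 15 to 10.
After: Q→K→W→Y = 10+7+6+2 = 25 → 25 hours.

25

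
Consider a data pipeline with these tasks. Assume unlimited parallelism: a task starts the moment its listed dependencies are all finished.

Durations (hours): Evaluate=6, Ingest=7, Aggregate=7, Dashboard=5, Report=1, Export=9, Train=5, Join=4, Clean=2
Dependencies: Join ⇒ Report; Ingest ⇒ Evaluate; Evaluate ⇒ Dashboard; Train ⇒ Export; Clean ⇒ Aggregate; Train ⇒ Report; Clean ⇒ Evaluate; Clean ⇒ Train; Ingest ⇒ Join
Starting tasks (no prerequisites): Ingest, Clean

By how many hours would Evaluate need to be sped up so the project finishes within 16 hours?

Current finish: 18 hours; target: 16.
Evaluate is on every critical path, so each hour cut from Evaluate cuts the finish by one (this holds down to a finish of 16).
Need 18 − 16 = 2 hours off Evaluate → Evaluate becomes 4 hours, finish becomes 16.

2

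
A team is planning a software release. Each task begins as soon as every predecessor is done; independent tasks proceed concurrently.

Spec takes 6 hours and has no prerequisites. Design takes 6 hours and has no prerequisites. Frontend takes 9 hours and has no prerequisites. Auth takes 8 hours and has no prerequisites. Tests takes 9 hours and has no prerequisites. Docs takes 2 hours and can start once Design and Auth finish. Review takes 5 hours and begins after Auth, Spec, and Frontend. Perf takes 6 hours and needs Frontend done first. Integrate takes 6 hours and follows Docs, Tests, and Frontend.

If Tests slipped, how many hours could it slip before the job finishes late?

1

The longest chain is Auth→Docs→Integrate = 8+2+6 = 16; overall finish 16 hours.
The longest chain containing Tests totals 15 hours.
So Tests can slip 10 − 9 = 1 hour.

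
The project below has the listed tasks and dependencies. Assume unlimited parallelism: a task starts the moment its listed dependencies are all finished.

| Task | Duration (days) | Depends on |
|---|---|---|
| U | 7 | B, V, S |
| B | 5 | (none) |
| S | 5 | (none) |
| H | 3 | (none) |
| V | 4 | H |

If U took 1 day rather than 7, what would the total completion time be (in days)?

8

Critical path before the change: H→V→U = 3+4+7 = 14 giving 14 days.
U is on the critical path; changing it to 1 makes that path 8 days.
That remains the longest chain; total 8 days.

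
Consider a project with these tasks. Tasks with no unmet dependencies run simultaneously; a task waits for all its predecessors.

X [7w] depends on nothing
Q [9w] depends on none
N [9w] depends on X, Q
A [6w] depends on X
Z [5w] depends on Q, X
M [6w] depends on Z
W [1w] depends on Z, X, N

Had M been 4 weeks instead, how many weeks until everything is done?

Baseline: Q→Z→M = 9+5+6 = 20 → 20 weeks.
M lies on that path, so at 4 weeks the path becomes 18 weeks.
New critical path: Q→N→W = 9+9+1 = 19 ⇒ 19 weeks.

19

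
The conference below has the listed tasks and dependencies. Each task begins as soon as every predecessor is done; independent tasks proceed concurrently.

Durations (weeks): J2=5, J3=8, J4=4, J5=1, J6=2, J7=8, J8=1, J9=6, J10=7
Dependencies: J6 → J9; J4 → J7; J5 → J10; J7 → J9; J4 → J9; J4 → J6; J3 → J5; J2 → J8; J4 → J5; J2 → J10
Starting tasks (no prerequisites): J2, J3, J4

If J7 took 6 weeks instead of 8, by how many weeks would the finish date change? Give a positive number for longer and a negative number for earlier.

Critical path before the change: J4→J7→J9 = 4+8+6 = 18 giving 18 weeks.
J7 is on the critical path; changing it to 6 makes that path 16 weeks.
New critical path: J3→J5→J10 = 8+1+7 = 16 ⇒ 16 weeks.
Change in finish: 16 − 18 = -2 weeks.

-2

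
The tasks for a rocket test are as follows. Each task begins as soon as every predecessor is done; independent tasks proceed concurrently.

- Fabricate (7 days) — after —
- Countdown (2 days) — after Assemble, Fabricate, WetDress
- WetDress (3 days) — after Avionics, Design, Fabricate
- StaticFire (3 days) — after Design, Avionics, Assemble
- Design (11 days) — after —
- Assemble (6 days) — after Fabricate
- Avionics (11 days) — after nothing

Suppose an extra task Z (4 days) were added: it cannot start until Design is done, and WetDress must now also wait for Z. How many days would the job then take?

20

Originally the job takes 16 days.
With Z inserted, WetDress now waits for max(Avionics, Design, Fabricate, Z).
New critical path: Design→Z→WetDress→Countdown = 11+4+3+2 = 20 ⇒ 20 days.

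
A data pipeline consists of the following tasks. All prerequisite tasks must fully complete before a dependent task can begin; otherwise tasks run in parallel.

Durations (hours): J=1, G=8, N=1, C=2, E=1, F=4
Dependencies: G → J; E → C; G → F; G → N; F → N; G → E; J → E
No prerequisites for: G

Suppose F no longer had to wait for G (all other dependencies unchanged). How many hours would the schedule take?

With the dependency in place, G→F→N = 8+4+1 = 13 sets the finish at 13 hours.
Without G→F, F's earliest start moves from 8 to 0.
The longest chain is now G→J→E→C = 8+1+1+2 = 12, so the schedule takes 12 hours.

12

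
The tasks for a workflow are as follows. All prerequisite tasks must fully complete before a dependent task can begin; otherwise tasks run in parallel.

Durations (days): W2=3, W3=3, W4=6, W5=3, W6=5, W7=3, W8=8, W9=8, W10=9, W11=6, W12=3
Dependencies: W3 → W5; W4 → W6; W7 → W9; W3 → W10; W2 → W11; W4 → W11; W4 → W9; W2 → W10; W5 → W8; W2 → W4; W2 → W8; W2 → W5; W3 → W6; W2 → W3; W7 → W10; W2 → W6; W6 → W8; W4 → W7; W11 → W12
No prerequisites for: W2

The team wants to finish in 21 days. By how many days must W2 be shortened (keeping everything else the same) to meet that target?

Current finish: 22 days; target: 21.
W2 is on every critical path, so each day cut from W2 cuts the finish by one (this holds down to a finish of 20).
Need 22 − 21 = 1 day off W2 → W2 becomes 2 days, finish becomes 21.

1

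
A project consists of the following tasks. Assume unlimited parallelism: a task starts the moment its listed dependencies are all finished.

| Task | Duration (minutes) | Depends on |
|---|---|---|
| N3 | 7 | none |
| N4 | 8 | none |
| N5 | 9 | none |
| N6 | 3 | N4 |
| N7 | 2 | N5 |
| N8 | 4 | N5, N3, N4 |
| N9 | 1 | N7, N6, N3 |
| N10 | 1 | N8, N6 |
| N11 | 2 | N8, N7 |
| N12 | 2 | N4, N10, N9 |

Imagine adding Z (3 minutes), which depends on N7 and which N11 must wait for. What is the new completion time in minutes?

16

Originally the job takes 16 minutes.
With Z inserted, N11 now waits for max(N8, N7, Z).
New critical path: N5→N7→Z→N11 = 9+2+3+2 = 16 ⇒ 16 minutes.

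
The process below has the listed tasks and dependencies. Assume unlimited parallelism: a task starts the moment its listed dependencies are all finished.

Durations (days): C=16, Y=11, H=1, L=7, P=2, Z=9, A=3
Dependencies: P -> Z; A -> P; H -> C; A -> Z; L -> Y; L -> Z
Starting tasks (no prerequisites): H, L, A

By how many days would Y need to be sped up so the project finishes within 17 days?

1

Current finish: 18 days; target: 17.
Y is on every critical path, so each day cut from Y cuts the finish by one (this holds down to a finish of 17).
Need 18 − 17 = 1 day off Y → Y becomes 10 days, finish becomes 17.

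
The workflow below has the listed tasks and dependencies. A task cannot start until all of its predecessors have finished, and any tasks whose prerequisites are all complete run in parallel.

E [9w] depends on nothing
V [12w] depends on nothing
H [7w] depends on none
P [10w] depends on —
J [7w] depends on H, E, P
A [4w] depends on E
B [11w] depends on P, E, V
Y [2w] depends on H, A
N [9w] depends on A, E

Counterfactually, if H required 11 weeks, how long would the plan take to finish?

The binding path is V→B = 12+11 = 23; finish at 23 weeks.
H has 9 weeks of float (longest path through it is 14).
No other chain overtakes it, so the finish is 23 weeks.

23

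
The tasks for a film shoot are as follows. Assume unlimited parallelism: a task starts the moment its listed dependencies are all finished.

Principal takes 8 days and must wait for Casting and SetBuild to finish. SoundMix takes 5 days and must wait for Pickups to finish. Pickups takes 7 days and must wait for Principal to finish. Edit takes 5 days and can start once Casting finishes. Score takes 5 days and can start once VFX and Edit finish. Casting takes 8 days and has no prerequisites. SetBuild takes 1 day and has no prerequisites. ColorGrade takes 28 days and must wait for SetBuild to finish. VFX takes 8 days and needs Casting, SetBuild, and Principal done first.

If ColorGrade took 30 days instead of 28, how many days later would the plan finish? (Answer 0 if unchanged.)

Critical path before the change: SetBuild→ColorGrade = 1+28 = 29 giving 29 days.
ColorGrade is on the critical path; changing it to 30 makes that path 31 days.
No other chain overtakes it, so the finish is 31 days.
Change in finish: 31 − 29 = +2 days.

2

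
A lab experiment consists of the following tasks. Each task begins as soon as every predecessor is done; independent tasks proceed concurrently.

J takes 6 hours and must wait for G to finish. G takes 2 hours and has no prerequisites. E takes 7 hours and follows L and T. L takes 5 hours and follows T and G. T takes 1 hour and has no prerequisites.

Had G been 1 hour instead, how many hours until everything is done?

Baseline: G→L→E = 2+5+7 = 14 → 14 hours.
G is on the critical path; changing it to 1 makes that path 13 hours.
Now T→L→E = 1+5+7 = 13 is longest, so the finish becomes 13 hours.

13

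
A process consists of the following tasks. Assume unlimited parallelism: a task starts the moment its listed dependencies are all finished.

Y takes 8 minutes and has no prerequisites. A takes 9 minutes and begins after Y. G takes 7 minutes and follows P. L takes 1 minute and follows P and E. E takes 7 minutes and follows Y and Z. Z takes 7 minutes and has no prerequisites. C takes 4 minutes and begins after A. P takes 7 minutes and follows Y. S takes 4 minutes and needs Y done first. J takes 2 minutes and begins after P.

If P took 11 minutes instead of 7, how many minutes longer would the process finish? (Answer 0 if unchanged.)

4

Actual critical path: Y→P→G = 8+7+7 = 22 ⇒ 22 minutes.
Since P is critical, the +4 change carries straight to that chain (now 26 minutes).
That remains the longest chain; total 26 minutes.
Change in finish: 26 − 22 = +4 minutes.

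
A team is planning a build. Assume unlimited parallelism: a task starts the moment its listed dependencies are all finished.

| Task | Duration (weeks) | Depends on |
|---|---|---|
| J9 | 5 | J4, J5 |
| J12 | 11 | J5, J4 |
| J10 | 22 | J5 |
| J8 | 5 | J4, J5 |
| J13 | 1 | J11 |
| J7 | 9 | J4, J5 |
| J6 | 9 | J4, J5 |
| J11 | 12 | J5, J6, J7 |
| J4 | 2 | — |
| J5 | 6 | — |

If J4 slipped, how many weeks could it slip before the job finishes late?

4

The longest chain is J5→J6→J11→J13 = 6+9+12+1 = 28; overall finish 28 weeks.
The longest chain containing J4 totals 24 weeks.
So J4 can slip 6 − 2 = 4 weeks.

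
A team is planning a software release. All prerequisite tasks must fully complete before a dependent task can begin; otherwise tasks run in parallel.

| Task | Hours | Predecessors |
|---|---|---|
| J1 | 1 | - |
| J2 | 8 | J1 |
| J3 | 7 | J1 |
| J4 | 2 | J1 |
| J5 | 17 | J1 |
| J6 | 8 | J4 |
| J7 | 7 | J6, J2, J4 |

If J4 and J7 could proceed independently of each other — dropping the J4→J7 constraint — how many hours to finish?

With the dependency in place, J1→J4→J6→J7 = 1+2+8+7 = 18 sets the finish at 18 hours.
Dropping J4→J7 doesn't change J7's earliest start (11); another predecessor still binds.
After: J1→J4→J6→J7 = 1+2+8+7 = 18 → 18 hours.

18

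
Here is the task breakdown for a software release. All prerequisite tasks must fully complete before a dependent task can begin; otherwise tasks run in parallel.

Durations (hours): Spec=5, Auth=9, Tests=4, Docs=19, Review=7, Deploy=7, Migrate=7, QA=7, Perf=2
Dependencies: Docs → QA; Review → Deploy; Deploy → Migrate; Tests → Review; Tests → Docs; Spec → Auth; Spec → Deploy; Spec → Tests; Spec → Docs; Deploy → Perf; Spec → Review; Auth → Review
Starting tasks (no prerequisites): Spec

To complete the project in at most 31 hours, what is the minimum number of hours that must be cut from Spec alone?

4

Current finish: 35 hours; target: 31.
Spec is on every critical path, so each hour cut from Spec cuts the finish by one (this holds down to a finish of 31).
Need 35 − 31 = 4 hours off Spec → Spec becomes 1 hour, finish becomes 31.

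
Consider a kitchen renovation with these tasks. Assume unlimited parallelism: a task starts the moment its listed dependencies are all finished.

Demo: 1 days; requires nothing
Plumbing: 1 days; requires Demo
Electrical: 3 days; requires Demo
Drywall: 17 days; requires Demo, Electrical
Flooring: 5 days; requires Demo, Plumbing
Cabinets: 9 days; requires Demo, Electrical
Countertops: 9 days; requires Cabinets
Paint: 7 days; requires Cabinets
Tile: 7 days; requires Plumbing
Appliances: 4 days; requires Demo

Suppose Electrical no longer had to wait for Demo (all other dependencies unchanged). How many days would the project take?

Before: longest chain Demo→Electrical→Cabinets→Countertops = 1+3+9+9 = 22, finish 22.
Without Demo→Electrical, Electrical's earliest start moves from 1 to 0.
After: Electrical→Cabinets→Countertops = 3+9+9 = 21 → 21 days.

21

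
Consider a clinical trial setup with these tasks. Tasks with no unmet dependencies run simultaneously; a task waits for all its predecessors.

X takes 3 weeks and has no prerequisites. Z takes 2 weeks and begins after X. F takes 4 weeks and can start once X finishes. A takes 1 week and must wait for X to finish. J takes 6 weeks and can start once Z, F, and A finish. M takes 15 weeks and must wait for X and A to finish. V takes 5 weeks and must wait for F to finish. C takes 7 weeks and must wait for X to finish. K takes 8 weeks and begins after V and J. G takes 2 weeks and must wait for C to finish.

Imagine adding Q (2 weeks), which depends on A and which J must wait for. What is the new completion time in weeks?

Originally the schedule takes 21 weeks.
With Q inserted, J now waits for max(Z, F, A, Q).
New critical path: X→F→J→K = 3+4+6+8 = 21 ⇒ 21 weeks.

21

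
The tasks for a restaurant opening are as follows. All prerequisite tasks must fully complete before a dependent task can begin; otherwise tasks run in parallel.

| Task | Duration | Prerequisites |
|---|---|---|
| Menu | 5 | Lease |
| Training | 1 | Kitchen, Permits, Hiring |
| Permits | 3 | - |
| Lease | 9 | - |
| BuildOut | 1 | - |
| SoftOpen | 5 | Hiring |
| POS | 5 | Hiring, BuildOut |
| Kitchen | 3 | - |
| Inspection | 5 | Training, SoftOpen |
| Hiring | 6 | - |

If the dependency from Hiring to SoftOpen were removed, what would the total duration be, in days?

Before: longest chain Hiring→SoftOpen→Inspection = 6+5+5 = 16, finish 16.
Without Hiring→SoftOpen, SoftOpen's earliest start moves from 6 to 0.
After: Lease→Menu = 9+5 = 14 → 14 days.

14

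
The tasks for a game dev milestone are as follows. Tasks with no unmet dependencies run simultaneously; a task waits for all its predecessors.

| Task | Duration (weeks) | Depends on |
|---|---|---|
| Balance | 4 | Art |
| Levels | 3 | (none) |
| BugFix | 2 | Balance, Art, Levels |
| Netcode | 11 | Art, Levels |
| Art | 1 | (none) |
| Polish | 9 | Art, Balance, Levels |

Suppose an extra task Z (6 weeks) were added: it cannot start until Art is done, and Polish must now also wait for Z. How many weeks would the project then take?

Originally the project takes 14 weeks.
With Z inserted, Polish now waits for max(Art, Balance, Levels, Z).
New critical path: Art→Z→Polish = 1+6+9 = 16 ⇒ 16 weeks.

16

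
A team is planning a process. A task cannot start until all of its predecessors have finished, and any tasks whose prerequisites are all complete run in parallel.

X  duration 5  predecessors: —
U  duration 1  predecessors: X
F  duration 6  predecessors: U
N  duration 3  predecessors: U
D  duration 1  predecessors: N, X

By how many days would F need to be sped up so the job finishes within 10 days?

Current finish: 12 days; target: 10.
F is on every critical path, so each day cut from F cuts the finish by one (this holds down to a finish of 10).
Need 12 − 10 = 2 days off F → F becomes 4 days, finish becomes 10.

2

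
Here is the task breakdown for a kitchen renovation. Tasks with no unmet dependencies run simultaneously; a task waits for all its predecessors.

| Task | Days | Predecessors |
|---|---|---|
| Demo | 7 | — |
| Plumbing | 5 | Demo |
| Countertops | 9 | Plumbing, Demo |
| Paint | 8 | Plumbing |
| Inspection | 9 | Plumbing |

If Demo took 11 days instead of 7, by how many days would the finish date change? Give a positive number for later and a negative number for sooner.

4

Baseline: Demo→Plumbing→Countertops = 7+5+9 = 21 → 21 days.
Since Demo is critical, the +4 change carries straight to that chain (now 25 days).
That remains the longest chain; total 25 days.
Change in finish: 25 − 21 = +4 days.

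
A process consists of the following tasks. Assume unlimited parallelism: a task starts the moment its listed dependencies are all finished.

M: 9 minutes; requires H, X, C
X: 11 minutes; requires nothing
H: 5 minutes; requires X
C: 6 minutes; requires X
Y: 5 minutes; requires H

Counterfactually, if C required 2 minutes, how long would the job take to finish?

Actual critical path: X→C→M = 11+6+9 = 26 ⇒ 26 minutes.
C is on the critical path; changing it to 2 makes that path 22 minutes.
Now X→H→M = 11+5+9 = 25 is longest, so the finish becomes 25 minutes.

25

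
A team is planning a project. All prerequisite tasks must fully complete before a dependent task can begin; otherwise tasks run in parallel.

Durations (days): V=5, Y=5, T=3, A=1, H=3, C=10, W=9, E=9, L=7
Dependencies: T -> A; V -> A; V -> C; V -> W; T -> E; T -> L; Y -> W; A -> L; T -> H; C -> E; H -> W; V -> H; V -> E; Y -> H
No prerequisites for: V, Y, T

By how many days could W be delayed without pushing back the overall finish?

V→C→E = 5+10+9 = 24 sets the makespan at 24 days.
Longest path through W: 17 days (earliest finish 17, latest finish 24).
Slack of W = 15 − 8 = 7 days.

7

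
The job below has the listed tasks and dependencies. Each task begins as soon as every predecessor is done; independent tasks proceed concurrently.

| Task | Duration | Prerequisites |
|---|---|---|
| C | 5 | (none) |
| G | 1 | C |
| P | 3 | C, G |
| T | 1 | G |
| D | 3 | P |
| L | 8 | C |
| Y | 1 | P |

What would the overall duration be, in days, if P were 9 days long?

The binding path is C→L = 5+8 = 13; finish at 13 days.
The longest path through P is only 12 days, so P has float 1.
The binding chain switches to C→G→P→D = 5+1+9+3 = 18; finish 18 days.

18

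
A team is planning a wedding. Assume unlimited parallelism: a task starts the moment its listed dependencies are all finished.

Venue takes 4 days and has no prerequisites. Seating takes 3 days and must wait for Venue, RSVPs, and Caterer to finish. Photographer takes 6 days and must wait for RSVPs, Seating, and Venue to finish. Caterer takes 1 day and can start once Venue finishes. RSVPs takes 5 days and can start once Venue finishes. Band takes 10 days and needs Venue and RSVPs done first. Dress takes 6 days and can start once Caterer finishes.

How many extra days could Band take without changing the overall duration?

Venue→RSVPs→Band = 4+5+10 = 19 sets the makespan at 19 days.
The longest chain containing Band totals 19 days.
Slack of Band = 9 − 9 = 0 days.

0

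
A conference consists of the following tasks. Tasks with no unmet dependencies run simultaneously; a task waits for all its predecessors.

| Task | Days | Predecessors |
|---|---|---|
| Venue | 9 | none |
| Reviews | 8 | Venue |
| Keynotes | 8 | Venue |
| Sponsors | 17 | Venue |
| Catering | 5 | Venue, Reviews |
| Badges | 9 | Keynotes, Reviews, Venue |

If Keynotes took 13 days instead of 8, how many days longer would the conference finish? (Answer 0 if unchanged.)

5

Baseline: Venue→Keynotes→Badges = 9+8+9 = 26 → 26 days.
Since Keynotes is critical, the +5 change carries straight to that chain (now 31 days).
That remains the longest chain; total 31 days.
Change in finish: 31 − 26 = +5 days.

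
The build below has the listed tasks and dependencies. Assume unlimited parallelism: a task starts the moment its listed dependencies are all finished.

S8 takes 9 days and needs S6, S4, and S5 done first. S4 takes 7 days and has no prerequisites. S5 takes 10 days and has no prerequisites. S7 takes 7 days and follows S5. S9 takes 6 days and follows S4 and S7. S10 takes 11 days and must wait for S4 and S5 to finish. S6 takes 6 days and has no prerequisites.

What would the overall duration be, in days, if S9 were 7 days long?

24

The binding path is S5→S7→S9 = 10+7+6 = 23; finish at 23 days.
Since S9 is critical, the +1 change carries straight to that chain (now 24 days).
That remains the longest chain; total 24 days.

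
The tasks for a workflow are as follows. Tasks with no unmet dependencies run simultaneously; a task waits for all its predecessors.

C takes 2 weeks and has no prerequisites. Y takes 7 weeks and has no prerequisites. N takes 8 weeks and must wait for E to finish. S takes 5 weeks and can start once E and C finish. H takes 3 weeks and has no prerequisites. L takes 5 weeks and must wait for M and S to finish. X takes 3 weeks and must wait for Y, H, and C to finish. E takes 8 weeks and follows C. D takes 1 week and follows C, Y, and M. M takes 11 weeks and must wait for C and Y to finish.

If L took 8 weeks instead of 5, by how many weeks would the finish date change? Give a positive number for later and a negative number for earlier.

3

Actual critical path: Y→M→L = 7+11+5 = 23 ⇒ 23 weeks.
L lies on that path, so at 8 weeks the path becomes 26 weeks.
No other chain overtakes it, so the finish is 26 weeks.
Change in finish: 26 − 23 = +3 weeks.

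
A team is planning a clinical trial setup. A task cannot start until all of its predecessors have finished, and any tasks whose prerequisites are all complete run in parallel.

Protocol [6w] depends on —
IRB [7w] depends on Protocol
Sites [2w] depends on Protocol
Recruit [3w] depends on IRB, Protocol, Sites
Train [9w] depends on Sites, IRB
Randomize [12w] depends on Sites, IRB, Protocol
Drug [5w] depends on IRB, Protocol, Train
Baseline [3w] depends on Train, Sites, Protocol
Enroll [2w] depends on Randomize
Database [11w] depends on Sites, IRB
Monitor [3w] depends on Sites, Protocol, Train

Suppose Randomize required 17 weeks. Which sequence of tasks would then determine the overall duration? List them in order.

Protocol, IRB, Randomize, Enroll

As given, the longest chain is Protocol→IRB→Randomize→Enroll = 6+7+12+2 = 27, so the finish is 27 weeks.
Randomize is on the critical path; changing it to 17 makes that path 32 weeks.
That remains the longest chain; total 32 weeks.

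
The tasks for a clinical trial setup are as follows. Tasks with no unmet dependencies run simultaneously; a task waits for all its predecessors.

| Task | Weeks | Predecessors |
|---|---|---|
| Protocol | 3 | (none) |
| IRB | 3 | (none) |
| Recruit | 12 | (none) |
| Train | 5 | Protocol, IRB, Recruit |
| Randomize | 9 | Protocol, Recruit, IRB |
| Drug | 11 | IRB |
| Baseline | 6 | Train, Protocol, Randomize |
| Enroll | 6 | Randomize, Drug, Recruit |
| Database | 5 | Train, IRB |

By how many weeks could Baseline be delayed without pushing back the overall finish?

Critical path: Recruit→Randomize→Baseline = 12+9+6 = 27, so the finish is 27 weeks.
The longest chain containing Baseline totals 27 weeks.
So Baseline can slip 27 − 27 = 0 weeks.

0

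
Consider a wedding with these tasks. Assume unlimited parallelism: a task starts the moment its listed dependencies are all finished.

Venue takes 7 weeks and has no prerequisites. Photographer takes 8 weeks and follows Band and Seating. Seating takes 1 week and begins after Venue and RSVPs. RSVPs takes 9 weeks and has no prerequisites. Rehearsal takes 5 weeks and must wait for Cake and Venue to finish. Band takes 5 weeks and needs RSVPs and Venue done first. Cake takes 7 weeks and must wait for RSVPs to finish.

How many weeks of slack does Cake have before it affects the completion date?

1

Critical path: RSVPs→Band→Photographer = 9+5+8 = 22, so the finish is 22 weeks.
Longest path through Cake: 21 weeks (earliest finish 16, latest finish 17).
Slack of Cake = 10 − 9 = 1 week.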